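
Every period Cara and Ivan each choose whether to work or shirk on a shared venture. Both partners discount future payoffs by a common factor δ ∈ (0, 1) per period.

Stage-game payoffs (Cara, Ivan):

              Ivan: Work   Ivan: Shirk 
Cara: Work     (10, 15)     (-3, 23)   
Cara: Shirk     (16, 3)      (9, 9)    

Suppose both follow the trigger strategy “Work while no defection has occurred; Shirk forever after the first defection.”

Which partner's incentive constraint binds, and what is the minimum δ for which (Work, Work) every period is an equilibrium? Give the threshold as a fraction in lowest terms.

Cara: cooperation gives 10 each period; deviation gives 16 once then 9 forever.
  10/(1−δ) ≥ 16 + 9δ/(1−δ) ⇒ δ ≥ 6/7.
Ivan: cooperation gives 15 each period; deviation gives 23 once then 9 forever.
  δ ≥ 8/14 = 4/7.
Both must hold, so the binding constraint is Cara's: δ ≥ 6/7.

Cara; δ ≥ 6/7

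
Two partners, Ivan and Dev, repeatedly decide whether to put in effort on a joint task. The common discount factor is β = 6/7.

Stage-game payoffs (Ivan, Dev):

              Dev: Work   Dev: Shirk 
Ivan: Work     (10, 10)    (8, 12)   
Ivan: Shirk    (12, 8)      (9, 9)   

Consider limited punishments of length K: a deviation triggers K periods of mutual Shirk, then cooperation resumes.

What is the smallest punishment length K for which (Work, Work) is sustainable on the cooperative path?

IC: β(1−β^K)/(1−β) ≥ (12−10)/(10−9) = 2.
With β = 6/7: need 1 − β^K ≥ 2·(1−6/7)/(6/7), i.e. β^K ≤ 0.6667.
Since (6/7)^2 = 0.7347 and (6/7)^3 = 0.6297, the smallest such K is 3.

3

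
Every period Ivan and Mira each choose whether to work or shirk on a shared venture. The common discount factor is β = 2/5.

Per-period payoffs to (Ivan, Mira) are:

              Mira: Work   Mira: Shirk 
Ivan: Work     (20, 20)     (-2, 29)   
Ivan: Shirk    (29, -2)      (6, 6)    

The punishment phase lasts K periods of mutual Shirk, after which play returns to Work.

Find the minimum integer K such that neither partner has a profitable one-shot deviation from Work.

4

No profitable deviation requires (20−6)(β+…+β^K) ≥ 29−20, i.e. β+…+β^K ≥ 9/14 ≈ 0.6429.
With β = 2/5, the partial sums are K=1: 0.4000, K=2: 0.5600, K=3: 0.6240, K=4: 0.6496.
K = 4 is the first length at which the sum reaches 0.6429.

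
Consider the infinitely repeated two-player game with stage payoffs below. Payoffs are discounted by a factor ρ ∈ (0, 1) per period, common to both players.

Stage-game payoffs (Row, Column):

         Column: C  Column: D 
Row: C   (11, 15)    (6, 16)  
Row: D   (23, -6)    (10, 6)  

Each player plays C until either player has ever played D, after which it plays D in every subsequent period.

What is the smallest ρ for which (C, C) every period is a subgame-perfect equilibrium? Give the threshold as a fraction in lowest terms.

12/13

For Row: deviation gain 23−11 = 12, per-period punishment loss 11−10 = 1. IC gives ρ ≥ 12/13.
For Column: gain 1, loss 9 per period, so ρ ≥ 1/10.
The tighter constraint is Row's, so cooperation needs ρ ≥ 12/13.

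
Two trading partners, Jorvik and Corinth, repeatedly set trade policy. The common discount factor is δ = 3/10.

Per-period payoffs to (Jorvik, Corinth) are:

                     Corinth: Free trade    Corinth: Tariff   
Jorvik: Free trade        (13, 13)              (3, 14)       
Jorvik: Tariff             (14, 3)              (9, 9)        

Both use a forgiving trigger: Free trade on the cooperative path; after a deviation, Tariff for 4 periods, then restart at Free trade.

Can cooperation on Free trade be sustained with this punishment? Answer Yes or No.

Yes

IC: δ+…+δ^4 ≥ (14−13)/(13−9) = 1/4.
At δ = 3/10: partial sum = 0.4251 ≥ 0.2500. Cooperation sustainable.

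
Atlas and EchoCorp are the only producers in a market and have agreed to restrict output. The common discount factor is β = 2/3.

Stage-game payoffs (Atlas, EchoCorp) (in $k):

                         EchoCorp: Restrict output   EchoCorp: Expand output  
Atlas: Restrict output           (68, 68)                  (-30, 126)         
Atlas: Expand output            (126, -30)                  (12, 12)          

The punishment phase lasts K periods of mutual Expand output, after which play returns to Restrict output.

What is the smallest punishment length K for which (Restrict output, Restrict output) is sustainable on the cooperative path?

IC: β(1−β^K)/(1−β) ≥ (126−68)/(68−12) = 29/28.
With β = 2/3: need 1 − β^K ≥ 29/28·(1−2/3)/(2/3), i.e. β^K ≤ 0.4821.
Since (2/3)^1 = 0.6667 and (2/3)^2 = 0.4444, the smallest such K is 2.

2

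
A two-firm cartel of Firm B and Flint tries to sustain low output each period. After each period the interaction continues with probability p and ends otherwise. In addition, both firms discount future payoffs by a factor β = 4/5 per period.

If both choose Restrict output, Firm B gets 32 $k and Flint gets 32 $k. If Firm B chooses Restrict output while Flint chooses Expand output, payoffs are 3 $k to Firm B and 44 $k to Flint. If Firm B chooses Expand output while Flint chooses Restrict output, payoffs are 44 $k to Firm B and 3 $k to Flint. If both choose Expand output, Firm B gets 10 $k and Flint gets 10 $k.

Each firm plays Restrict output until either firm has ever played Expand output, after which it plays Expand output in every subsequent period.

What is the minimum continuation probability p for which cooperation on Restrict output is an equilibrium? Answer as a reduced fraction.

With continuation probability p and discount β, the effective per-period discount factor is βp.
Grim-trigger IC: βp ≥ (44−32)/(44−10) = 6/17.
So p ≥ (6/17)/(4/5) = 15/34.

15/34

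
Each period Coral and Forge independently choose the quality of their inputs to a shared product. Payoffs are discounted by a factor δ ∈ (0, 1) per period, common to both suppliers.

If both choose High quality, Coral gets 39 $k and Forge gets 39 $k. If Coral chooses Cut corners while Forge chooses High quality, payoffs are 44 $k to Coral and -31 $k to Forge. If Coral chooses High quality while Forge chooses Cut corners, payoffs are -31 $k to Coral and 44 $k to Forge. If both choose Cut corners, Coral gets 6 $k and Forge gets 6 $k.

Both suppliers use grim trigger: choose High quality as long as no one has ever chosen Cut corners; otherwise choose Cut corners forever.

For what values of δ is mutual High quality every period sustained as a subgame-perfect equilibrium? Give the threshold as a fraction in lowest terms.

5/38

39/(1−δ) ≥ 44 + 6δ/(1−δ)
39 ≥ 44 − 38δ
δ ≥ 5/38.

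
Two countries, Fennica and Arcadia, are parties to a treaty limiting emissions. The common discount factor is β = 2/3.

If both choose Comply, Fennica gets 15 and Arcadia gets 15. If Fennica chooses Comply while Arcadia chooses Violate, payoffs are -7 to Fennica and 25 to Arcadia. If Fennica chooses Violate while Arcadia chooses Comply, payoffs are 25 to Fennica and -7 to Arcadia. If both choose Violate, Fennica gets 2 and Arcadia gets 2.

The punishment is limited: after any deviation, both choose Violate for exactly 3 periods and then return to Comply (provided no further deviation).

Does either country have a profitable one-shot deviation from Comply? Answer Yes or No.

A one-shot deviation gives 25 now, then 2 for 3 periods, then back to 15.
Gain from deviating: (25−15) today; loss: (15−2) in each of the next 3 periods.
No-deviation condition: (15−2)(β+…+β^3) ≥ 25−15, i.e. β+…+β^3 ≥ 10/13.
At β = 2/3: β+…+β^3 = 1.4074 ≥ 0.7692.
So cooperation is sustainable.

No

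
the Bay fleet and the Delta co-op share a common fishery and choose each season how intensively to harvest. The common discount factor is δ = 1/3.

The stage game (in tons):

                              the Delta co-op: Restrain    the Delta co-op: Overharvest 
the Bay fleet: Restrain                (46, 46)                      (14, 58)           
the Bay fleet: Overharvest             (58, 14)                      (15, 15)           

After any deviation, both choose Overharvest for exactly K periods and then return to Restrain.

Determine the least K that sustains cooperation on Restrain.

IC: δ(1−δ^K)/(1−δ) ≥ (58−46)/(46−15) = 12/31.
With δ = 1/3: need 1 − δ^K ≥ 12/31·(1−1/3)/(1/3), i.e. δ^K ≤ 0.2258.
Since (1/3)^1 = 0.3333 and (1/3)^2 = 0.1111, the smallest such K is 2.

2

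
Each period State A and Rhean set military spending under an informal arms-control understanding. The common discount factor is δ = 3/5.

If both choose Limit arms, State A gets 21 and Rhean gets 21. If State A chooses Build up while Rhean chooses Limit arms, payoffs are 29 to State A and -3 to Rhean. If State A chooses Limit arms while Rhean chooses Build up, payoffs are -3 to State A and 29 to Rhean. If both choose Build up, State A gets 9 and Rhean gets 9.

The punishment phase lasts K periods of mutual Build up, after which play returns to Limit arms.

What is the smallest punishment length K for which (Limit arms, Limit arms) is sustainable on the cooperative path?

2

IC: δ(1−δ^K)/(1−δ) ≥ (29−21)/(21−9) = 2/3.
With δ = 3/5: need 1 − δ^K ≥ 2/3·(1−3/5)/(3/5), i.e. δ^K ≤ 0.5556.
Since (3/5)^1 = 0.6000 and (3/5)^2 = 0.3600, the smallest such K is 2.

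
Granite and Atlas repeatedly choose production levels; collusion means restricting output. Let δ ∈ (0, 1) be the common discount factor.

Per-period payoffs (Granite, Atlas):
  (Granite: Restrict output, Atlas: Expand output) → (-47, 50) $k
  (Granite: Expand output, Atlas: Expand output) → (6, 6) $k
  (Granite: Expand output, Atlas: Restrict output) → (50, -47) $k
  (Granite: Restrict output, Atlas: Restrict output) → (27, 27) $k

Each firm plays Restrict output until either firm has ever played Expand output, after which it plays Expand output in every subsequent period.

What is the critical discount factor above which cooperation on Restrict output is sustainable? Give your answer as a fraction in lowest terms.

27/(1−δ) ≥ 50 + 6δ/(1−δ)
27 ≥ 50 − 44δ
δ ≥ 23/44.

23/44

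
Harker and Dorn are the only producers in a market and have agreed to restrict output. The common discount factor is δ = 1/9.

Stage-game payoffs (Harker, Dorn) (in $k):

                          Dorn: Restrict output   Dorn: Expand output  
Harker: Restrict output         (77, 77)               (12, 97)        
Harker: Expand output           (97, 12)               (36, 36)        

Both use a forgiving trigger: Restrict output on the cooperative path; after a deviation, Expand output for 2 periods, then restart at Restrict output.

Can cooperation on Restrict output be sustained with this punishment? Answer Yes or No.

IC: δ+…+δ^2 ≥ (97−77)/(77−36) = 20/41.
At δ = 1/9: partial sum = 0.1235 < 0.4878. Cooperation not sustainable.

No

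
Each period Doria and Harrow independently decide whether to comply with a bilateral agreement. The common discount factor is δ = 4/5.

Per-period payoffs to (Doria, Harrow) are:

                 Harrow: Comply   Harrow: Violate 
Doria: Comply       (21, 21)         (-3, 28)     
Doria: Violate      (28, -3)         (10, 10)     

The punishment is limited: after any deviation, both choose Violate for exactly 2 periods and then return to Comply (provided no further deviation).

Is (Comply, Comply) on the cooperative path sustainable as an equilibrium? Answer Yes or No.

Yes

A one-shot deviation gives 28 now, then 10 for 2 periods, then back to 21.
Gain from deviating: (28−21) today; loss: (21−10) in each of the next 2 periods.
No-deviation condition: (21−10)(δ+…+δ^2) ≥ 28−21, i.e. δ+…+δ^2 ≥ 7/11.
At δ = 4/5: δ+…+δ^2 = 1.4400 ≥ 0.6364.
So cooperation is sustainable.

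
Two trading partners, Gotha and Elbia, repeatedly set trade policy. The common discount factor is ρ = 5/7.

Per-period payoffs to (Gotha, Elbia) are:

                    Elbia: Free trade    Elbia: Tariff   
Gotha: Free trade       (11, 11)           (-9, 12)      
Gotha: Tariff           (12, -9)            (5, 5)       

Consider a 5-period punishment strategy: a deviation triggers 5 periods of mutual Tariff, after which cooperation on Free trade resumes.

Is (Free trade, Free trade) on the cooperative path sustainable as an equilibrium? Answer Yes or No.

Comparing payoff streams over the 6 periods until play realigns: cooperate → 11(1+ρ+…+ρ^5); deviate → 12 + 5(ρ+…+ρ^5).
Cooperation is sustained iff (11−5)(ρ+…+ρ^5) ≥ 12−11.
ρ+…+ρ^5 = 5/7·(1−(5/7)^5)/(1−5/7) = 2.0352, and (12−11)/(11−5) = 0.1667.
2.0352 ≥ 0.1667, so cooperation is sustainable.

Yes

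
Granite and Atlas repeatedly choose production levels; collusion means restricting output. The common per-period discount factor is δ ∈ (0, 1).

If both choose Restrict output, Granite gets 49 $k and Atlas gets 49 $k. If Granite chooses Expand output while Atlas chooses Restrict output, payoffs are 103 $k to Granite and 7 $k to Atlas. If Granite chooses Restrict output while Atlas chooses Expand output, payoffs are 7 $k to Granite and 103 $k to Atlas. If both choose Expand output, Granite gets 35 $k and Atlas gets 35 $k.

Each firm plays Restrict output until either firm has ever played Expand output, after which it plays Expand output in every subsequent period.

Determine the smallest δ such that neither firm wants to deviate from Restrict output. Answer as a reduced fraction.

Under grim trigger the critical discount factor is (T−C)/(T−P) with T = 103, C = 49, P = 35.
δ* = (103−49)/(103−35) = 54/68 = 27/34.

27/34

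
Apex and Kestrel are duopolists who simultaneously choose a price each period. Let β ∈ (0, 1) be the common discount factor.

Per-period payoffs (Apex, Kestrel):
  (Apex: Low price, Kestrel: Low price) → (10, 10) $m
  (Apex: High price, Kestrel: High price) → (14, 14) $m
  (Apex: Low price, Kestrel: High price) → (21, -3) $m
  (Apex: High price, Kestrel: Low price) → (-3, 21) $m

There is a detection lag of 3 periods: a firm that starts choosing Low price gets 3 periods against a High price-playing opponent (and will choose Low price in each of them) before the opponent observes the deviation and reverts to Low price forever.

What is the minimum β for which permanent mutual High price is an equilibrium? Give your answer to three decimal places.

0.860

The best deviation is to choose Low price for all 3 undetected periods, earning 21 each, then 10 forever once detected.
Deviation value: 21(1−β^3)/(1−β) + 10β^3/(1−β); cooperation value: 14/(1−β).
IC: 14 ≥ 21(1−β^3) + 10β^3 = 21 − 11β^3.
So β^3 ≥ 7/11, giving β ≥ (7/11)^(1/3) ≈ 0.860.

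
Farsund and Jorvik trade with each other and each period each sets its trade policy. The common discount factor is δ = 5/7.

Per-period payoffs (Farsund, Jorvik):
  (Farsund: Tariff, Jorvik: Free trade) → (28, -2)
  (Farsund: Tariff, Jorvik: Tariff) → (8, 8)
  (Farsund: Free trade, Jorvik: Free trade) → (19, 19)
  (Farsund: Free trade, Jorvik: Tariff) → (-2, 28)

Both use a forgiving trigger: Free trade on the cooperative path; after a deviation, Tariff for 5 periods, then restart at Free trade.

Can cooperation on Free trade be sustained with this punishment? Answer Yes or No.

IC: δ+…+δ^5 ≥ (28−19)/(19−8) = 9/11.
At δ = 5/7: partial sum = 2.0352 ≥ 0.8182. Cooperation sustainable.

Yes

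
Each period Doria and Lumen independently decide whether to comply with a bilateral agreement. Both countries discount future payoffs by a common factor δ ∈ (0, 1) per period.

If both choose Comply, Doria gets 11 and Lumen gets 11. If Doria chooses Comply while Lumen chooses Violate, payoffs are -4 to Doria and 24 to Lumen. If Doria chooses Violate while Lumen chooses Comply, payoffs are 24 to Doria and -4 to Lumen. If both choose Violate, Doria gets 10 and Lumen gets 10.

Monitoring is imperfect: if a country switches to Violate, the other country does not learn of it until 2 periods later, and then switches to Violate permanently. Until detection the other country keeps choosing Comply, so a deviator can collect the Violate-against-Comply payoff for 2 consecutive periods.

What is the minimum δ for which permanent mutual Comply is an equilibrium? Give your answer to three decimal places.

0.964

A deviator earns 24 for 2 periods, then 10 forever; cooperating earns 11 forever. Multiplying the IC by (1−δ):
11 ≥ 24(1−δ^2) + 10δ^2, so 14·δ^2 ≥ 13 and δ^2 ≥ 13/14.
δ ≥ (13/14)^(1/2) ≈ 0.964.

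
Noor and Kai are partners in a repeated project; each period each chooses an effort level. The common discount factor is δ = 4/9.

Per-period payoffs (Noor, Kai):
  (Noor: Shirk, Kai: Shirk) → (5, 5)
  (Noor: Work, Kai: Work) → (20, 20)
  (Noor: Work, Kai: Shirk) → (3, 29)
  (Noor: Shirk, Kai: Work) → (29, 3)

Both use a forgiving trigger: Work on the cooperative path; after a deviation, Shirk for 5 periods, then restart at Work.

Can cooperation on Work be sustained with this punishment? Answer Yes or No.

Yes

IC: δ+…+δ^5 ≥ (29−20)/(20−5) = 3/5.
At δ = 4/9: partial sum = 0.7861 ≥ 0.6000. Cooperation sustainable.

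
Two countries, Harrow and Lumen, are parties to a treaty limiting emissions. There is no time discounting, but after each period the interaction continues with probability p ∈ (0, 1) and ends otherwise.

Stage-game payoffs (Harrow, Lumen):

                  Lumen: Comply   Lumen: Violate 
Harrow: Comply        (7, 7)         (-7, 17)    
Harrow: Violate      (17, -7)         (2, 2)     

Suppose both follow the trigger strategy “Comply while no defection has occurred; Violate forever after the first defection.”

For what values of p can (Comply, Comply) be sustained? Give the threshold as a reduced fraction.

Expected cooperation value is 7 + p·7 + p²·7 + … = 7/(1−p); deviation gives 17 + p·2/(1−p).
7 ≥ 17(1−p) + 2p ⇒ 15p ≥ 10 ⇒ p ≥ 10/15 = 2/3.

2/3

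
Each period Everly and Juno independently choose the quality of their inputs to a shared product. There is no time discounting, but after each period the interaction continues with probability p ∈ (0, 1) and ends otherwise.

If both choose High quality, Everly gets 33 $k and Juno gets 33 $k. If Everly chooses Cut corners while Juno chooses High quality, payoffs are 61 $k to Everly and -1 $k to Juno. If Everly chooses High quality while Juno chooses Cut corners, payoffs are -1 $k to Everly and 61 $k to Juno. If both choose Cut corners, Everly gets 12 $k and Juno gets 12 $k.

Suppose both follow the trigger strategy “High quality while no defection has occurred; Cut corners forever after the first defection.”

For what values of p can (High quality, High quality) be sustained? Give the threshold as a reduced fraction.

4/7

Expected cooperation value is 33 + p·33 + p²·33 + … = 33/(1−p); deviation gives 61 + p·12/(1−p).
33 ≥ 61(1−p) + 12p ⇒ 49p ≥ 28 ⇒ p ≥ 28/49 = 4/7.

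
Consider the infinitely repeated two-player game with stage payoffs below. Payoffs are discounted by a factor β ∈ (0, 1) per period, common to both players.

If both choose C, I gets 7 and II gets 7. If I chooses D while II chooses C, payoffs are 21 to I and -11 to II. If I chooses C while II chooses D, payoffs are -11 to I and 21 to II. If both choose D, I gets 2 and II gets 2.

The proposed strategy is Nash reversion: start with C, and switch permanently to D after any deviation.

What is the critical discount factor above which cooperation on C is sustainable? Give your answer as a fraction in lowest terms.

14/19

One-period gain from deviating is 21 − 7 = 14. The loss is 7 − 2 = 5 in every subsequent period, with present value 5·β/(1−β).
Deviation is unprofitable when 5·β/(1−β) ≥ 14, i.e. β/(1−β) ≥ 14/5.
Equivalently β ≥ 14/(14+5) = 14/19.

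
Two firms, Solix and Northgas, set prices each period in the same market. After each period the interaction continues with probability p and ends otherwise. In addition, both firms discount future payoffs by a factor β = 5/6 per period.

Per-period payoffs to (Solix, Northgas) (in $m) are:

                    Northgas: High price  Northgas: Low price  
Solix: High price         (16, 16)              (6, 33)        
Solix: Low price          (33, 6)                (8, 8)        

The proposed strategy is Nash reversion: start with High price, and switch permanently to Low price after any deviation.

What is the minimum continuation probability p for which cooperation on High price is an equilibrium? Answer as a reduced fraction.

Expected continuation weight on next period's payoff is β·p = 5/6·p, which plays the role of the discount factor.
Cooperation requires 5/6·p ≥ (33−16)/(33−8) = 17/25, hence p ≥ 102/125.

102/125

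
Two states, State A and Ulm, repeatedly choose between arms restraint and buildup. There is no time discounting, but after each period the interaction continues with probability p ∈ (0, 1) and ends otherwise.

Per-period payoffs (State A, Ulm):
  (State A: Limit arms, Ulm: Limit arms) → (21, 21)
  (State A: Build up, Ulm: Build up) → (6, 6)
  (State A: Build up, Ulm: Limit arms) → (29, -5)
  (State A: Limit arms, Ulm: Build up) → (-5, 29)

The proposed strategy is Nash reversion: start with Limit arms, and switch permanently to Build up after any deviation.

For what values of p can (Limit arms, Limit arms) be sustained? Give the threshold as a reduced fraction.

8/23

Expected cooperation value is 21 + p·21 + p²·21 + … = 21/(1−p); deviation gives 29 + p·6/(1−p).
21 ≥ 29(1−p) + 6p ⇒ 23p ≥ 8 ⇒ p ≥ 8/23.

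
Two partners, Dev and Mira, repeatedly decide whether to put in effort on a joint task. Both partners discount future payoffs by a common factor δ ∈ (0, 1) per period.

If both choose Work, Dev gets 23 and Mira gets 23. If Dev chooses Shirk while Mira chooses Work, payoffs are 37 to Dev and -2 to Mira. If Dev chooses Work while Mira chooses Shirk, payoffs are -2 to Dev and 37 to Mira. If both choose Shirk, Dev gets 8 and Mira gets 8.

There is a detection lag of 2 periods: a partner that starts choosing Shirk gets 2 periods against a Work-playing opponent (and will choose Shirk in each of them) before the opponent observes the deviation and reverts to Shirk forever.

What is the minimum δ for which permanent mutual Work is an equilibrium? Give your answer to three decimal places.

0.695

A deviator earns 37 for 2 periods, then 8 forever; cooperating earns 23 forever. Multiplying the IC by (1−δ):
23 ≥ 37(1−δ^2) + 8δ^2, so 29·δ^2 ≥ 14 and δ^2 ≥ 14/29.
δ ≥ (14/29)^(1/2) ≈ 0.695.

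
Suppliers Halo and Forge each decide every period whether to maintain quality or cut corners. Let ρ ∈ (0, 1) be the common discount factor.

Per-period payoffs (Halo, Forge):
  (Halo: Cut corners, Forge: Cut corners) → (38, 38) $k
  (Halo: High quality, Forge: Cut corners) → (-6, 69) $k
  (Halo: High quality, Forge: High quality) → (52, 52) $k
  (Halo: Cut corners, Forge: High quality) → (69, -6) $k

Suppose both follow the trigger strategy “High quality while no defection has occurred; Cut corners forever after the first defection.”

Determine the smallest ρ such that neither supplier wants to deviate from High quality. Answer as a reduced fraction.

17/31

One-period gain from deviating is 69 − 52 = 17. The loss is 52 − 38 = 14 in every subsequent period, with present value 14·ρ/(1−ρ).
Deviation is unprofitable when 14·ρ/(1−ρ) ≥ 17, i.e. ρ/(1−ρ) ≥ 17/14.
Equivalently ρ ≥ 17/(17+14) = 17/31.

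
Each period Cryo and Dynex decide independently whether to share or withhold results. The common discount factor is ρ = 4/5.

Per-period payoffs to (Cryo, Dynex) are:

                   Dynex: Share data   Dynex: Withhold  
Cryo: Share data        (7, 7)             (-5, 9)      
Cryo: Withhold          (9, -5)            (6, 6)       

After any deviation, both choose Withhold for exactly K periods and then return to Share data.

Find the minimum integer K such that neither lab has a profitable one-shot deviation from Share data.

4

No profitable deviation requires (7−6)(ρ+…+ρ^K) ≥ 9−7, i.e. ρ+…+ρ^K ≥ 2 ≈ 2.0000.
With ρ = 4/5, the partial sums are K=1: 0.8000, K=2: 1.4400, K=3: 1.9520, K=4: 2.3616.
K = 4 is the first length at which the sum reaches 2.0000.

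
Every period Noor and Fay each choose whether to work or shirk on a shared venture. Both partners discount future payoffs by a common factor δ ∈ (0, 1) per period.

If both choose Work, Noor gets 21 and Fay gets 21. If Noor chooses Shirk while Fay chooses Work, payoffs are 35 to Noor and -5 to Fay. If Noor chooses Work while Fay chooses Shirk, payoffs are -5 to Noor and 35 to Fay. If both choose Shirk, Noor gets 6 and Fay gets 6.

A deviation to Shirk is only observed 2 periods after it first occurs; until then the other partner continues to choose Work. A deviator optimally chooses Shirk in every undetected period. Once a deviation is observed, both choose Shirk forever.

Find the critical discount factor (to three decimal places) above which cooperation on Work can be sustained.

A deviator earns 35 for 2 periods, then 6 forever; cooperating earns 21 forever. Multiplying the IC by (1−δ):
21 ≥ 35(1−δ^2) + 6δ^2, so 29·δ^2 ≥ 14 and δ^2 ≥ 14/29.
δ ≥ (14/29)^(1/2) ≈ 0.695.

0.695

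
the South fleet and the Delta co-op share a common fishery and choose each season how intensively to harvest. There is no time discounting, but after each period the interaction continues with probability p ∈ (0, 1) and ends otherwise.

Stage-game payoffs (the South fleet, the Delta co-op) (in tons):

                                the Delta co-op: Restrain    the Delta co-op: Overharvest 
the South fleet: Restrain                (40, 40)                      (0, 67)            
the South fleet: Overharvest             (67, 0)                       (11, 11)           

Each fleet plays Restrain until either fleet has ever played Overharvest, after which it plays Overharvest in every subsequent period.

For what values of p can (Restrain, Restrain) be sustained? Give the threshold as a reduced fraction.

27/56

Expected cooperation value is 40 + p·40 + p²·40 + … = 40/(1−p); deviation gives 67 + p·11/(1−p).
40 ≥ 67(1−p) + 11p ⇒ 56p ≥ 27 ⇒ p ≥ 27/56.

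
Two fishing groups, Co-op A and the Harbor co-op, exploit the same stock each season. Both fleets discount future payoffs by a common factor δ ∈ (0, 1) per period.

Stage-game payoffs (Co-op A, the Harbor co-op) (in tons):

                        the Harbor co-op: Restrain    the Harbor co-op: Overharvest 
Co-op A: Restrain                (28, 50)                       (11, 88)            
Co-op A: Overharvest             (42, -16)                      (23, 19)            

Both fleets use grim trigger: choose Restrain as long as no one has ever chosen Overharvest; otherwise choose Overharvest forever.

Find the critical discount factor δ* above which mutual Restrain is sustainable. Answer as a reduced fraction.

Co-op A's threshold: (42−28)/(42−23) = 14/19.
the Harbor co-op's threshold: (88−50)/(88−19) = 38/69.
14/19 > 38/69, so Co-op A binds and δ* = 14/19.

14/19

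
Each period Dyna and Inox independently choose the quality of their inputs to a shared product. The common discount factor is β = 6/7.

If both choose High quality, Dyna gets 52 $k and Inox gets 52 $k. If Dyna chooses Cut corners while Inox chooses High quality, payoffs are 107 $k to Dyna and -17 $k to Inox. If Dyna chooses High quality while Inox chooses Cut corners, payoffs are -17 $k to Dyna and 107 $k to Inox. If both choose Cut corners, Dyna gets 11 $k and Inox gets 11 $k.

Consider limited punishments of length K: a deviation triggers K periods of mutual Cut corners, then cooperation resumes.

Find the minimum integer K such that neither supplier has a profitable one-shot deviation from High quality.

Need Σ_{k=1}^{K} β^k ≥ (107−52)/(52−11) = 1.3415 at β = 6/7.
At K = 1 the sum is 0.8571 < 1.3415; at K = 2 it is 1.5918 ≥ 1.3415.
So the minimum punishment length is K = 2.

2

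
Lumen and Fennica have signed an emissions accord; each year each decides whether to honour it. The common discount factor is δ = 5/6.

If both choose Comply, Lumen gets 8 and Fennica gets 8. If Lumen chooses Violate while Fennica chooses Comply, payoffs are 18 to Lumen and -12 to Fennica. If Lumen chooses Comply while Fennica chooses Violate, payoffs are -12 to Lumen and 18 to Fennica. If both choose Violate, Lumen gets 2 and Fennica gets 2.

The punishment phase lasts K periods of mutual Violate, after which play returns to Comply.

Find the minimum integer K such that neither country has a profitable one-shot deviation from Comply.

3

IC: δ(1−δ^K)/(1−δ) ≥ (18−8)/(8−2) = 5/3.
With δ = 5/6: need 1 − δ^K ≥ 5/3·(1−5/6)/(5/6), i.e. δ^K ≤ 0.6667.
Since (5/6)^2 = 0.6944 and (5/6)^3 = 0.5787, the smallest such K is 3.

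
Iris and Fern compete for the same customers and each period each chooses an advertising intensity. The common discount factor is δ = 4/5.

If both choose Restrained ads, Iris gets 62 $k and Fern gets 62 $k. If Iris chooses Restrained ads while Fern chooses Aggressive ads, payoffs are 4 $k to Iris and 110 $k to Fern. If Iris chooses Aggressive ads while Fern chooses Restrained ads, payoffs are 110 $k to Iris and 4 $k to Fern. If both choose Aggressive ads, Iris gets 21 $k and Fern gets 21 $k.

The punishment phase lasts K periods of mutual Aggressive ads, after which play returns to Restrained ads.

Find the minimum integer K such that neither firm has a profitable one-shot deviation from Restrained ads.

2

No profitable deviation requires (62−21)(δ+…+δ^K) ≥ 110−62, i.e. δ+…+δ^K ≥ 48/41 ≈ 1.1707.
With δ = 4/5, the partial sums are K=1: 0.8000, K=2: 1.4400.
K = 2 is the first length at which the sum reaches 1.1707.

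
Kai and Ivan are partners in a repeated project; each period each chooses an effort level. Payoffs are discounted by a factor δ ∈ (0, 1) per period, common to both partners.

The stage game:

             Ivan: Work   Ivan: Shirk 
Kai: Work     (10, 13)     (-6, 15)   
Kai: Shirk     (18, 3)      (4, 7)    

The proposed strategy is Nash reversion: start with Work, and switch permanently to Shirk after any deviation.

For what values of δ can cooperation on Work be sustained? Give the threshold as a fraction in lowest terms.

4/7

Kai: cooperation gives 10 each period; deviation gives 18 once then 4 forever.
  10/(1−δ) ≥ 18 + 4δ/(1−δ) ⇒ δ ≥ 8/14 = 4/7.
Ivan: cooperation gives 13 each period; deviation gives 15 once then 7 forever.
  δ ≥ 2/8 = 1/4.
Both must hold, so the binding constraint is Kai's: δ ≥ 4/7.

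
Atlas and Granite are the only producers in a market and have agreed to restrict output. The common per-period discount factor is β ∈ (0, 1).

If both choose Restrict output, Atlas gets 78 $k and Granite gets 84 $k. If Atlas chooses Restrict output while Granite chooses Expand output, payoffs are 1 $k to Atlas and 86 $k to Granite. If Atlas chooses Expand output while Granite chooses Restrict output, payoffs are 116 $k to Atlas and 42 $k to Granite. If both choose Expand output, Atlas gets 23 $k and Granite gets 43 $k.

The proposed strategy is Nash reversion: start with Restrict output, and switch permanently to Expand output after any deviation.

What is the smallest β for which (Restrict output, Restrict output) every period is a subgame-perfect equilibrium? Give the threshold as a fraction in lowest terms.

38/93

For Atlas: deviation gain 116−78 = 38, per-period punishment loss 78−23 = 55. IC gives β ≥ 38/93.
For Granite: gain 2, loss 41 per period, so β ≥ 2/43.
The tighter constraint is Atlas's, so cooperation needs β ≥ 38/93.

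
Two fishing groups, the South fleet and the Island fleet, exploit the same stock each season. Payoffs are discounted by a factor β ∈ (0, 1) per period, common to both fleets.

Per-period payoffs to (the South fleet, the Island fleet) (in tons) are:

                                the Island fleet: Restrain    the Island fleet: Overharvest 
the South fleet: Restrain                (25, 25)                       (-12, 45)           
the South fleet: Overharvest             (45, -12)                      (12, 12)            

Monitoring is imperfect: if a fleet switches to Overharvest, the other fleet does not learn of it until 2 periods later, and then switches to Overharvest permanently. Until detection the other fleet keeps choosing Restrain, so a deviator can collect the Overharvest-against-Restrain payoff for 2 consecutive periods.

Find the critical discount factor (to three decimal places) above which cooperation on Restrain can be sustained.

The best deviation is to choose Overharvest for all 2 undetected periods, earning 45 each, then 12 forever once detected.
Deviation value: 45(1−β^2)/(1−β) + 12β^2/(1−β); cooperation value: 25/(1−β).
IC: 25 ≥ 45(1−β^2) + 12β^2 = 45 − 33β^2.
So β^2 ≥ 20/33, giving β ≥ (20/33)^(1/2) ≈ 0.778.

0.778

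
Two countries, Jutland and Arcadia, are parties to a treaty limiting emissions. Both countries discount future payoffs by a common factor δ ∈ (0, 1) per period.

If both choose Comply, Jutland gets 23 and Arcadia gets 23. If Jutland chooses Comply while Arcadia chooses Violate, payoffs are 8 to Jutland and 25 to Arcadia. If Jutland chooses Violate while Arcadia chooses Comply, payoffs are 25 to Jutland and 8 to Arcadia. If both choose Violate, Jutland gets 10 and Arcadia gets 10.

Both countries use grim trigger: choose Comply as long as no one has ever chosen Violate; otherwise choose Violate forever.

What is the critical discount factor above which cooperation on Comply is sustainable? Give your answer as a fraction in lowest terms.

2/15

Under grim trigger the critical discount factor is (T−C)/(T−P) with T = 25, C = 23, P = 10.
δ* = (25−23)/(25−10) = 2/15.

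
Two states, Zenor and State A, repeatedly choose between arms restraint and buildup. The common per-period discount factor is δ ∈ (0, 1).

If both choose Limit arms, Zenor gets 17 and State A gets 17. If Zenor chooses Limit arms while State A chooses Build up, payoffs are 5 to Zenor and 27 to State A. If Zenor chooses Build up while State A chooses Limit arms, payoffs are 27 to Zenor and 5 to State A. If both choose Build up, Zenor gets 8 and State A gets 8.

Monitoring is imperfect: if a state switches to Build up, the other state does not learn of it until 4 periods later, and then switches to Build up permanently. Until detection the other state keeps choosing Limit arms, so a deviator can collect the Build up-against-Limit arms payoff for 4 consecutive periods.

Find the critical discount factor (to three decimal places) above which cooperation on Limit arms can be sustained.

Deviating for the 4 undetected periods gains 27−17 = 10 per period over cooperation, then loses 17−8 = 9 per period forever once punishment starts.
Gain: 10(1 + δ + … + δ^3); loss: 9·δ^4/(1−δ).
No profitable deviation ⇔ 10(1−δ^4) ≤ 9·δ^4, i.e. δ^4 ≥ 10/(10+9) = 10/19.
Hence δ ≥ (10/19)^(1/4) ≈ 0.852.

0.852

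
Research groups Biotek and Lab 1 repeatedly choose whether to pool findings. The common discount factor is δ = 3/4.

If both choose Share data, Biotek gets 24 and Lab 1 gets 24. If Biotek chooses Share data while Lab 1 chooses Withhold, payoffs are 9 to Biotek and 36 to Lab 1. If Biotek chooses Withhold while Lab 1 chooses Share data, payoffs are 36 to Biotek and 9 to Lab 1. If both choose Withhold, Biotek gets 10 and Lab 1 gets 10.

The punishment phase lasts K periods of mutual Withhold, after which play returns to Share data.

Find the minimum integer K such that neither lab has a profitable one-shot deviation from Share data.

2

No profitable deviation requires (24−10)(δ+…+δ^K) ≥ 36−24, i.e. δ+…+δ^K ≥ 6/7 ≈ 0.8571.
With δ = 3/4, the partial sums are K=1: 0.7500, K=2: 1.3125.
K = 2 is the first length at which the sum reaches 0.8571.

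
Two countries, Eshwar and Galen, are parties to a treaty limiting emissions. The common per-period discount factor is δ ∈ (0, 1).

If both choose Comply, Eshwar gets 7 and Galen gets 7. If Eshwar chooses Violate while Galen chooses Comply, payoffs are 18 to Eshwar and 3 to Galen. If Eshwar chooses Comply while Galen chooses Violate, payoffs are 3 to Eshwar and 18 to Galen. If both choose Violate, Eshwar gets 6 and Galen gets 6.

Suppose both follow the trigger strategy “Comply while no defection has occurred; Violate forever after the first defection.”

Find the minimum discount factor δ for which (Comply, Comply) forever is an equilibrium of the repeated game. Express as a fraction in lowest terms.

11/12

One-period gain from deviating is 18 − 7 = 11. The loss is 7 − 6 = 1 in every subsequent period, with present value 1·δ/(1−δ).
Deviation is unprofitable when 1·δ/(1−δ) ≥ 11, i.e. δ/(1−δ) ≥ 11.
Equivalently δ ≥ 11/(11+1) = 11/12.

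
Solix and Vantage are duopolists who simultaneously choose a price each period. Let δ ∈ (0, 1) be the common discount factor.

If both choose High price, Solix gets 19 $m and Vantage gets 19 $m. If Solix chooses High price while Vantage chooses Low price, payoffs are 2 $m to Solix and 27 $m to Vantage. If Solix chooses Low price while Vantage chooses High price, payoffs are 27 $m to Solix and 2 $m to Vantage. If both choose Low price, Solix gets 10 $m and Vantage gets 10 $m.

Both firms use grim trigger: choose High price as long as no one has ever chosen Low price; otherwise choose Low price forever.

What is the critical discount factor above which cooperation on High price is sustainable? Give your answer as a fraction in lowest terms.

Cooperation forever yields 19 each period: 19/(1−δ).
Deviating yields 27 once, then 10 forever: 27 + 10δ/(1−δ).
No profitable deviation requires 19/(1−δ) ≥ 27 + 10δ/(1−δ).
Multiplying by (1−δ): 19 ≥ 27(1−δ) + 10δ = 27 − 17δ.
So 17δ ≥ 8, i.e. δ ≥ 8/17.

8/17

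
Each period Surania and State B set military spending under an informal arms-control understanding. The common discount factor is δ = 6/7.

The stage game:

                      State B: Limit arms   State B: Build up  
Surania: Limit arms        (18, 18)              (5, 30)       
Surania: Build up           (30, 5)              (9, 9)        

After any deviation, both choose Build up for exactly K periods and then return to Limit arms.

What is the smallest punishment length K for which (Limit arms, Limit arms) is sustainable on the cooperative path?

2

Need Σ_{k=1}^{K} δ^k ≥ (30−18)/(18−9) = 1.3333 at δ = 6/7.
At K = 1 the sum is 0.8571 < 1.3333; at K = 2 it is 1.5918 ≥ 1.3333.
So the minimum punishment length is K = 2.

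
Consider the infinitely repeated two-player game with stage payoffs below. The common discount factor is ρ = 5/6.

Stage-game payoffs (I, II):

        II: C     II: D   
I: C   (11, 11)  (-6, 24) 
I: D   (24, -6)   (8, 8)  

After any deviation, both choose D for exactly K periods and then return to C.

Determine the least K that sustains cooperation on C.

12

No profitable deviation requires (11−8)(ρ+…+ρ^K) ≥ 24−11, i.e. ρ+…+ρ^K ≥ 13/3 ≈ 4.3333.
With ρ = 5/6, the partial sums are K=1: 0.8333, K=2: 1.5278, …, K=10: 4.1925, K=11: 4.3271, K=12: 4.4392.
K = 12 is the first length at which the sum reaches 4.3333.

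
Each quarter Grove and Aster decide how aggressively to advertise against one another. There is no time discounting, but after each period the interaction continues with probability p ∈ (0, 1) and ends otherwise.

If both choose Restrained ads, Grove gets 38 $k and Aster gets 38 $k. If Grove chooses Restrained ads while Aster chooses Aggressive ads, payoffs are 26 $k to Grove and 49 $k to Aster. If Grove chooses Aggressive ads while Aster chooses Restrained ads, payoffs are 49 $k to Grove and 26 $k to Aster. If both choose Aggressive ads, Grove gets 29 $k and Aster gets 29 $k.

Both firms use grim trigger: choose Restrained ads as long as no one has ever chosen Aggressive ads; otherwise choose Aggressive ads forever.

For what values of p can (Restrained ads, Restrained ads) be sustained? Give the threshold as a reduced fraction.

11/20

With no time discounting, the continuation probability p plays the role of the discount factor.
Grim-trigger IC: 38/(1−p) ≥ 49 + 29p/(1−p) ⇒ p ≥ (49−38)/(49−29) = 11/20.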